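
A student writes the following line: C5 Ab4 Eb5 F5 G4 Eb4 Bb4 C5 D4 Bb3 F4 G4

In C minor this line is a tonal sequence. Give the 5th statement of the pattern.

Taking 4-note groups, the heads are C5, G4, D4: the pattern moves down a 4th.
Continuing the starts: Ab3 → Eb3.
So cell 5 is Eb3 C3 G3 Ab3.

Eb3 C3 G3 Ab3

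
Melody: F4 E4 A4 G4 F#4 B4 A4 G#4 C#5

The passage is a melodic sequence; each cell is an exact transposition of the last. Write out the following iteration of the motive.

The 3-note cells begin on F4, G4, A4 — each up a 2nd from the last.
Statement 4 starts on B4 and keeps the same exact contour: B4 A#4 D#5.

B4 A#4 D#5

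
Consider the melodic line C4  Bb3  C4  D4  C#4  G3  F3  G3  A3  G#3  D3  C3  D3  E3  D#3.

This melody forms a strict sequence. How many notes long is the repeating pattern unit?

5

15 notes total. Splitting into 3 groups of 5:
C4 Bb3 C4 D4 C#4 | G3 F3 G3 A3 G#3 | D3 C3 D3 E3 D#3
That's a consistent down a 4th shift per cell, and no other grouping gives one.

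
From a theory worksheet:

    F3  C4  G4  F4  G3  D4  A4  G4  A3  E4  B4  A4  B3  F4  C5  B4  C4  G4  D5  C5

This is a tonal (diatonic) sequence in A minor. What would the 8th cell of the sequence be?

F4 C5 G5 F5

With a 4-note motive the entries are F3, G3, A3, B3, C4, each up a 2nd from the previous.
Continuing the starts: D4 → E4 → F4.
Statement 8 starts on F4 and keeps the same diatonic contour: F4 C5 G5 F5.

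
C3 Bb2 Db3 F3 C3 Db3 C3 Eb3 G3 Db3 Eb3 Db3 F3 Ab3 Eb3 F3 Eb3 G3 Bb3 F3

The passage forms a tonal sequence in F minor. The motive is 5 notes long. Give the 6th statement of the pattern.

Unit = 5 notes; the statements start on C3, Db3, Eb3, F3, moving up a 2nd each time.
Carrying on: G3 → Ab3.
Statement 6 starts on Ab3 and keeps the same diatonic contour: Ab3 G3 Bb3 Db4 Ab3.

Ab3 G3 Bb3 Db4 Ab3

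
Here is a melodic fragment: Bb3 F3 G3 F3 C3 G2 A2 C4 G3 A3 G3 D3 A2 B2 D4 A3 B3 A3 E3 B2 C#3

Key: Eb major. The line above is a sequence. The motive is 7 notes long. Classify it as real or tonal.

real

Each cell has the same semitone pattern (-5, 2, -2, -5, -5, 2) — intervals are preserved exactly.
And A2 lies outside Eb major, so the sequence is real rather than tonal.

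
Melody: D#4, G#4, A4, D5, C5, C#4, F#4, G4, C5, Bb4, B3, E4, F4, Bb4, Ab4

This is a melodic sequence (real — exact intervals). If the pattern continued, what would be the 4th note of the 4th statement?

Ab4

With 5-note cells, note 4 of each statement runs D5, C5, Bb4.
From Bb4, down a 2nd gives Ab4.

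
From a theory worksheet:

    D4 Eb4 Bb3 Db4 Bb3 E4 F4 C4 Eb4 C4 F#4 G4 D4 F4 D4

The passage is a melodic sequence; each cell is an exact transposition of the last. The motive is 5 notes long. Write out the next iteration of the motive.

G#4 A4 E4 G4 E4

The 5-note cells begin on D4, E4, F#4 — each up a 2nd from the last.
Statement 4 starts on G#4 and keeps the same exact contour: G#4 A4 E4 G4 E4.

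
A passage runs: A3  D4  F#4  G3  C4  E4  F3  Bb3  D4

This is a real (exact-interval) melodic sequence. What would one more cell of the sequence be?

Eb3 Ab3 C4

The 3-note cells begin on A3, G3, F3 — each down a 2nd from the last.
Statement 4 starts on Eb3 and keeps the same exact contour: Eb3 Ab3 C4.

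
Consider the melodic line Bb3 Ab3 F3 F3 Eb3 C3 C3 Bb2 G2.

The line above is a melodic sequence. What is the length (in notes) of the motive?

3

9 notes total. Splitting into 3 groups of 3:
Bb3 Ab3 F3 | F3 Eb3 C3 | C3 Bb2 G2
Each cell is the previous one down a 4th — so the unit is 3 notes.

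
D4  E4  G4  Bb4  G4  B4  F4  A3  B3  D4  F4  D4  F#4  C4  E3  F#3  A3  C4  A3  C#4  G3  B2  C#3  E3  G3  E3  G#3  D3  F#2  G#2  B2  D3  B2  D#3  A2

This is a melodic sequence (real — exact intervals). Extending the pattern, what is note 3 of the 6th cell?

With 7-note cells, note 3 of each statement runs G4, D4, A3, E3, B2.
One more down a 4th gives F#2.

F#2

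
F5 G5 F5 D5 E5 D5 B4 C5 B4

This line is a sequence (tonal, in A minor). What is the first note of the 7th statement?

The 3-note cells begin on F5, D5, B4 — each down a 3rd from the last.
Continuing: G4 → E4 → C4 → A3. Statement 7 starts on A3.

A3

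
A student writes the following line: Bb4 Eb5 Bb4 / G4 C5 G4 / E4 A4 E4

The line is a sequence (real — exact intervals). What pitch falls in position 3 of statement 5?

The unit is 3 notes. Position-3 pitches of the 3 shown cells: Bb4, G4, E4.
Extending down a 3rd: C#4 → A#3.

A#3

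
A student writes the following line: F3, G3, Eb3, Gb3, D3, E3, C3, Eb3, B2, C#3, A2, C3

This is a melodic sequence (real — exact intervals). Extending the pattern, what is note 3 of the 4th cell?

F#2

The unit is 4 notes. Position-3 pitches of the 3 shown cells: Eb3, C3, A2.
One more down a 3rd gives F#2.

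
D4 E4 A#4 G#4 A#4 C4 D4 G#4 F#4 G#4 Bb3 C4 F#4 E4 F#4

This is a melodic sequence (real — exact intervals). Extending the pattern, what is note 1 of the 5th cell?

With 5-note cells, note 1 of each statement runs D4, C4, Bb3.
Carrying that down a 2nd forward: Ab3 → Gb3.

Gb3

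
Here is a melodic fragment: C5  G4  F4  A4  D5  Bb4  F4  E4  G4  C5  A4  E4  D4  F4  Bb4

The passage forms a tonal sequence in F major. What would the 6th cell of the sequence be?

The 5-note cells begin on C5, Bb4, A4 — each down a 2nd from the last.
Extending down a 2nd: G4 → F4 → E4.
From E4 the diatonic shape gives E4 Bb3 A3 C4 F4.

E4 Bb3 A3 C4 F4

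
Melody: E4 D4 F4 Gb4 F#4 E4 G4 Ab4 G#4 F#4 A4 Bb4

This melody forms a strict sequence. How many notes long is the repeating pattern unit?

4

There are 12 notes; a 4-note unit gives 3 cells:
E4 D4 F4 Gb4 | F#4 E4 G4 Ab4 | G#4 F#4 A4 Bb4
Every group is a transposition up a 2nd of the one before; no shorter unit works.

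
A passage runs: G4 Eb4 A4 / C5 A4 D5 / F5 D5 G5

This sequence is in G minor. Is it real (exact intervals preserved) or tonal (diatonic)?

Every note is diatonic to G minor.
Cell 1 has -4 semitones from note 1 to 2, but cell 2 has -3 — the interval quality changes while the contour stays the same, which is the hallmark of a tonal sequence.

tonal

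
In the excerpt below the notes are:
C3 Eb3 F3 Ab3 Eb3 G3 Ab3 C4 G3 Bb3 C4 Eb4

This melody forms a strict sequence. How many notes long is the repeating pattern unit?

4

Try groups of 4 (3 cells in 12 notes):
C3 Eb3 F3 Ab3 | Eb3 G3 Ab3 C4 | G3 Bb3 C4 Eb4
Each cell is the previous one up a 3rd — so the unit is 4 notes.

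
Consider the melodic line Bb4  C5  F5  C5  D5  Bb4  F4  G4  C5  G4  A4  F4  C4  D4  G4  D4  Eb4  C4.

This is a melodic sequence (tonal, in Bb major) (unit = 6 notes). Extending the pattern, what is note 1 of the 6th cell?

With 6-note cells, note 1 of each statement runs Bb4, F4, C4.
Extending down a 4th: G3 → D3 → A2.

A2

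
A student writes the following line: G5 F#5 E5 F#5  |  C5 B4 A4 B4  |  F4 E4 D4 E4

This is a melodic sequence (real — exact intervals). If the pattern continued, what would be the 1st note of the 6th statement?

Ab2

Grouping in 4s, the 1st note of each cell is G5, C5, F4.
Extending down a 5th: Bb3 → Eb3 → Ab2.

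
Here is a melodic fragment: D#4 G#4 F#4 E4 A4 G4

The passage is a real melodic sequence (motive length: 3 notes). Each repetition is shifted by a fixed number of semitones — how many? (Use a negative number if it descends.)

Unit = 3 notes; the statements start on D#4, E4, moving up a 2nd each time.
D#4→E4 is 64 − 63 = 1 semitones.

1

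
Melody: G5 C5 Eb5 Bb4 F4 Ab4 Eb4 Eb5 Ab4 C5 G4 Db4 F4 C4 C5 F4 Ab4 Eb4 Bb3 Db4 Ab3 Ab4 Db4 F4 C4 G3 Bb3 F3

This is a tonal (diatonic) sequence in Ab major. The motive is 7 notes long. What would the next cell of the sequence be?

Taking 7-note groups, the heads are G5, Eb5, C5, Ab4: the pattern moves down a 3rd.
Statement 5 starts on F4 and keeps the same diatonic contour: F4 Bb3 Db4 Ab3 Eb3 G3 Db3.

F4 Bb3 Db4 Ab3 Eb3 G3 Db3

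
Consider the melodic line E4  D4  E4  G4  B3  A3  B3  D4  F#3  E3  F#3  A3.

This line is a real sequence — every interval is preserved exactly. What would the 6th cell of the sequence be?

Taking 4-note groups, the heads are E4, B3, F#3: the pattern moves down a 4th.
Continuing the starts: C#3 → G#2 → D#2.
So cell 6 is D#2 C#2 D#2 F#2.

D#2 C#2 D#2 F#2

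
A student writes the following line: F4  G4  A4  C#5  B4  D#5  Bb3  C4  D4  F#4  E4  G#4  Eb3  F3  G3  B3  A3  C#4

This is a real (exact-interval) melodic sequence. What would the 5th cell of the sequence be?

Db2 Eb2 F2 A2 G2 B2

Unit = 6 notes; the statements start on F4, Bb3, Eb3, moving down a 5th each time.
Continuing the starts: Ab2 → Db2.
So cell 5 is Db2 Eb2 F2 A2 G2 B2.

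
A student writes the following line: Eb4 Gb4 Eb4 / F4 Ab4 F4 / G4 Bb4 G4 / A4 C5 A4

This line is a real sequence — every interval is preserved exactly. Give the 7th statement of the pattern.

With a 3-note motive the entries are Eb4, F4, G4, A4, each up a 2nd from the previous.
Extending up a 2nd: B4 → C#5 → D#5.
So cell 7 is D#5 F#5 D#5.

D#5 F#5 D#5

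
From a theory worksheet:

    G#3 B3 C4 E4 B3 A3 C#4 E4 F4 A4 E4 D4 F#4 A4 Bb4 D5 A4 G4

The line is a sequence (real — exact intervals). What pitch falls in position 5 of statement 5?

Grouping in 6s, the 5th note of each cell is B3, E4, A4.
Extending up a 4th: D5 → G5.

G5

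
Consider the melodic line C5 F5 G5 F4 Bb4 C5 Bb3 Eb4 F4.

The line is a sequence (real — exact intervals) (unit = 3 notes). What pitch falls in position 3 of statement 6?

Grouping in 3s, the 3rd note of each cell is G5, C5, F4.
Each moves down a 5th. Continuing: Bb3 → Eb3 → Ab2.

Ab2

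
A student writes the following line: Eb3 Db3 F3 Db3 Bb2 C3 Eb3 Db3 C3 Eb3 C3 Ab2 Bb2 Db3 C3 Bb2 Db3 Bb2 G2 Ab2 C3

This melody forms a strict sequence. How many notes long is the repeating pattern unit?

Try groups of 7 (3 cells in 21 notes):
Eb3 Db3 F3 Db3 Bb2 C3 Eb3 | Db3 C3 Eb3 C3 Ab2 Bb2 Db3 | C3 Bb2 Db3 Bb2 G2 Ab2 C3
That's a consistent down a 2nd shift per cell, and no other grouping gives one.

7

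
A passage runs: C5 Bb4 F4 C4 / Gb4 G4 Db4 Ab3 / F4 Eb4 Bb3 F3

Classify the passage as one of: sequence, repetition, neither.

Note 1 of cell 2 is Gb4; if this were a sequence it would be Ab4. No unit length gives a consistent transposition pattern.

neither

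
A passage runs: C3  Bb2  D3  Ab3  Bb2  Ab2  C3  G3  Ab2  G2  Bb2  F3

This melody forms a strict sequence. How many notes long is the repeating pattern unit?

Try groups of 4 (3 cells in 12 notes):
C3 Bb2 D3 Ab3 | Bb2 Ab2 C3 G3 | Ab2 G2 Bb2 F3
Each cell is the previous one down a 2nd — so the unit is 4 notes.

4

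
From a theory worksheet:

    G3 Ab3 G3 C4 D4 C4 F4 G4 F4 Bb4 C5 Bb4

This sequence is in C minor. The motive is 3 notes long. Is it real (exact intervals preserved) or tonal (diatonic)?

Every note is diatonic to C minor.
Cell 1 has +1 semitones from note 1 to 2, but cell 2 has +2 — the interval quality changes while the contour stays the same, which is the hallmark of a tonal sequence.

tonal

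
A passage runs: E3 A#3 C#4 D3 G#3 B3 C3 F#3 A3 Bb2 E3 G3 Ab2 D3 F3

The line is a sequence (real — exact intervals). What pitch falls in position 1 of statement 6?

Gb2

Grouping in 3s, the 1st note of each cell is E3, D3, C3, Bb2, Ab2.
Each moves down a 2nd; the next is Gb2.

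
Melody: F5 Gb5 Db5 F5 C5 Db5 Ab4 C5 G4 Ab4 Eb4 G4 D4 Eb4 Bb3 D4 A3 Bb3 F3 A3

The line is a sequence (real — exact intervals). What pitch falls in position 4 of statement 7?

B2

Grouping in 4s, the 4th note of each cell is F5, C5, G4, D4, A3.
Carrying that down a 4th forward: E3 → B2.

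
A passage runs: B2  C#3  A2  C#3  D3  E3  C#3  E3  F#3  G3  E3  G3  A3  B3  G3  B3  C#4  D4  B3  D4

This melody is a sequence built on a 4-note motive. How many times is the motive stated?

5

20 notes in groups of 4 gives 20/4 = 5 statements.
Starts: B2, D3, F#3, A3, C#4 — each up a 3rd.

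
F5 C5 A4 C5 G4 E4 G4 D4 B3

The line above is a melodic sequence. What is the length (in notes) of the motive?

9 notes total. Splitting into 3 groups of 3:
F5 C5 A4 | C5 G4 E4 | G4 D4 B3
Each cell is the previous one down a 4th — so the unit is 3 notes.

3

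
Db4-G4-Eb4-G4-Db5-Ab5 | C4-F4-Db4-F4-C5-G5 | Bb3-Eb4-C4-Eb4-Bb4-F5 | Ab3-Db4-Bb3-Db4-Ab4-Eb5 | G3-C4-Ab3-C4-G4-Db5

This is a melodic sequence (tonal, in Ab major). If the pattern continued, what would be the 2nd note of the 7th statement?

Ab3

Grouping in 6s, the 2nd note of each cell is G4, F4, Eb4, Db4, C4.
Extending down a 2nd: Bb3 → Ab3.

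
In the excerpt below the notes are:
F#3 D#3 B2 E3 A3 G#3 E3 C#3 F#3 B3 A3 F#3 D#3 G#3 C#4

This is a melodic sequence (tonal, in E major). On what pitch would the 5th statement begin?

Taking 5-note groups, the heads are F#3, G#3, A3: the pattern moves up a 2nd.
Extending the heads up a 2nd: B3 → C#4.

C#4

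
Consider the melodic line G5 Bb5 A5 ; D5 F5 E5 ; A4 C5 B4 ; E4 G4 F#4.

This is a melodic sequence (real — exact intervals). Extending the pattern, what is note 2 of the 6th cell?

A3

With 3-note cells, note 2 of each statement runs Bb5, F5, C5, G4.
Extending down a 4th: D4 → A3.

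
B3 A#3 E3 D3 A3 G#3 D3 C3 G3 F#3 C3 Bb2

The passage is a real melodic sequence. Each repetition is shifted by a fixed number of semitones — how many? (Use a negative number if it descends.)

-2

Taking 4-note groups, the heads are B3, A3, G3: the pattern moves down a 2nd.
B3 to A3 spans -2 semitones.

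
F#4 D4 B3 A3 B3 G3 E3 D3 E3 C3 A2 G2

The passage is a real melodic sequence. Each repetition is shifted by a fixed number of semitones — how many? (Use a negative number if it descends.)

With a 4-note motive the entries are F#4, B3, E3, each down a 5th from the previous.
F#4 to B3 spans -7 semitones.

-7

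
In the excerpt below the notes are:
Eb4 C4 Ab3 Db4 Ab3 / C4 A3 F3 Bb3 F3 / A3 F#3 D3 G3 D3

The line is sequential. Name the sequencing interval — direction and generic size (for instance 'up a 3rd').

down a 3rd

The 5-note cells begin on Eb4, C4, A3 — each down a 3rd from the last.
Eb4 to C4 is down a 3rd.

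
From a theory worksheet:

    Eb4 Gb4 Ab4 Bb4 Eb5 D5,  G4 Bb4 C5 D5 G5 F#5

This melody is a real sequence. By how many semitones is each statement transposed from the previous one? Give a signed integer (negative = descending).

Unit = 6 notes; the statements start on Eb4, G4, moving up a 3rd each time.
Eb4→G4 is 67 − 63 = 4 semitones.

4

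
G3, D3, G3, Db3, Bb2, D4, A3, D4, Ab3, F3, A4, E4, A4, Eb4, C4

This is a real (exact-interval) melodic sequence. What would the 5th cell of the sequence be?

Unit = 5 notes; the statements start on G3, D4, A4, moving up a 5th each time.
Continuing the starts: E5 → B5.
So cell 5 is B5 F#5 B5 F5 D5.

B5 F#5 B5 F5 D5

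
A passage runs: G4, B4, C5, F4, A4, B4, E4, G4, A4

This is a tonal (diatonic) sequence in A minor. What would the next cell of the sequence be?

D4 F4 G4

Taking 3-note groups, the heads are G4, F4, E4: the pattern moves down a 2nd.
So cell 4 is D4 F4 G4.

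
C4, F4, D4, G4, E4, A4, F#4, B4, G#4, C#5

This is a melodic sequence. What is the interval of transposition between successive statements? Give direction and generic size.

Unit = 2 notes; the statements start on C4, D4, E4, F#4, G#4, moving up a 2nd each time.
From C4 to D4: up a 2nd.

up a 2nd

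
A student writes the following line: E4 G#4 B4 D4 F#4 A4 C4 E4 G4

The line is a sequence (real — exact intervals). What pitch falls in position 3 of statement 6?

Db4

The unit is 3 notes. Position-3 pitches of the 3 shown cells: B4, A4, G4.
Extending down a 2nd: F4 → Eb4 → Db4.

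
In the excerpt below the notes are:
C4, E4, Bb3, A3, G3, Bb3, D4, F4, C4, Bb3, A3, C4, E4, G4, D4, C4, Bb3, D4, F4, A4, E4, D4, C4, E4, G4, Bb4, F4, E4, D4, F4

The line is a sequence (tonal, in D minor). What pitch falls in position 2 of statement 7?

With 6-note cells, note 2 of each statement runs E4, F4, G4, A4, Bb4.
Each moves up a 2nd. Continuing: C5 → D5.

D5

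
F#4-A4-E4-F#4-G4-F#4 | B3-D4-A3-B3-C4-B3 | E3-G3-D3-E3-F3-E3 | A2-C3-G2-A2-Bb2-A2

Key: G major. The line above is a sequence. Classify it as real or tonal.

Each cell has the same semitone pattern (3, -5, 2, 1, -1) — intervals are preserved exactly.
And F3 lies outside G major, so the sequence is real rather than tonal.

real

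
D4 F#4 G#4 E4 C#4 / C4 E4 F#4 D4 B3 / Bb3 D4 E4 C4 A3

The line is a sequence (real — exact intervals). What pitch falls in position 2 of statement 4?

C4

The unit is 5 notes. Position-2 pitches of the 3 shown cells: F#4, E4, D4.
Each moves down a 2nd; the next is C4.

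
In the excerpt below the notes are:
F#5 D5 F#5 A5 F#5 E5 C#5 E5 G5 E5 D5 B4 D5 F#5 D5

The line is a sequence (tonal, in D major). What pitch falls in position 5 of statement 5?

B4

Grouping in 5s, the 5th note of each cell is F#5, E5, D5.
Each moves down a 2nd. Continuing: C#5 → B4.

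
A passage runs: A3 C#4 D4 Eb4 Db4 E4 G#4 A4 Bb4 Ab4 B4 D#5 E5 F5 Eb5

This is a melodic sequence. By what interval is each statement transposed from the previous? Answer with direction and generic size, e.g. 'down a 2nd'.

up a 5th

Taking 5-note groups, the heads are A3, E4, B4: the pattern moves up a 5th.
A3 to E4 is up a 5th.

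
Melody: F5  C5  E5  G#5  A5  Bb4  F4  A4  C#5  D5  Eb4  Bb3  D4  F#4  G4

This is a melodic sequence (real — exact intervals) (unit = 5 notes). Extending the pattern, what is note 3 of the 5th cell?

With 5-note cells, note 3 of each statement runs E5, A4, D4.
Extending down a 5th: G3 → C3.

C3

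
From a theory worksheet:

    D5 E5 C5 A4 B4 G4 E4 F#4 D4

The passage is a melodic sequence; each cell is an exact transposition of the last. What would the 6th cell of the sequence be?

Taking 3-note groups, the heads are D5, A4, E4: the pattern moves down a 4th.
Carrying on: B3 → F#3 → C#3.
Statement 6 starts on C#3 and keeps the same exact contour: C#3 D#3 B2.

C#3 D#3 B2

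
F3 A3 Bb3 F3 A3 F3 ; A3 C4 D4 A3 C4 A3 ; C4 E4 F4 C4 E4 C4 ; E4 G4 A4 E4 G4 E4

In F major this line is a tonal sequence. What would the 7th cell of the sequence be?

The 6-note cells begin on F3, A3, C4, E4 — each up a 3rd from the last.
Extending up a 3rd: G4 → Bb4 → D5.
From D5 the diatonic shape gives D5 F5 G5 D5 F5 D5.

D5 F5 G5 D5 F5 D5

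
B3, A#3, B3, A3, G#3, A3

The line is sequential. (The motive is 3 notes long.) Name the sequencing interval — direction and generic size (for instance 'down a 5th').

down a 2nd

Unit = 3 notes; the statements start on B3, A3, moving down a 2nd each time.
From B3 to A3: down a 2nd.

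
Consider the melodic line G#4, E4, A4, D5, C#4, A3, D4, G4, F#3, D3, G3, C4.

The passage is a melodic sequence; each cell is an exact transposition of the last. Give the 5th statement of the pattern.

Unit = 4 notes; the statements start on G#4, C#4, F#3, moving down a 5th each time.
Extending down a 5th: B2 → E2.
Statement 5 starts on E2 and keeps the same exact contour: E2 C2 F2 Bb2.

E2 C2 F2 Bb2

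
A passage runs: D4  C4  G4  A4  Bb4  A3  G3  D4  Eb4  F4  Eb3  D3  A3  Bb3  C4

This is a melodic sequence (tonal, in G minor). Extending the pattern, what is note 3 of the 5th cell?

With 5-note cells, note 3 of each statement runs G4, D4, A3.
Extending down a 4th: Eb3 → Bb2.

Bb2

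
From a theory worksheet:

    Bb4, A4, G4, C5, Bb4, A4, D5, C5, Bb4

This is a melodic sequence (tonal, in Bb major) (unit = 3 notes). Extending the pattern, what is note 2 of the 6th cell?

With 3-note cells, note 2 of each statement runs A4, Bb4, C5.
Carrying that up a 2nd forward: D5 → Eb5 → F5.

F5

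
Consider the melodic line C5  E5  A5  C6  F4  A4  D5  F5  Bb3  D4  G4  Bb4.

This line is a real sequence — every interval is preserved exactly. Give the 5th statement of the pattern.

Unit = 4 notes; the statements start on C5, F4, Bb3, moving down a 5th each time.
Carrying on: Eb3 → Ab2.
Statement 5 starts on Ab2 and keeps the same exact contour: Ab2 C3 F3 Ab3.

Ab2 C3 F3 Ab3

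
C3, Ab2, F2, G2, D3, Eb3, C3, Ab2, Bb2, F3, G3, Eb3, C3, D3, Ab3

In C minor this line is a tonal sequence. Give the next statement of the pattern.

Bb3 G3 Eb3 F3 C4

Unit = 5 notes; the statements start on C3, Eb3, G3, moving up a 3rd each time.
From Bb3 the diatonic shape gives Bb3 G3 Eb3 F3 C4.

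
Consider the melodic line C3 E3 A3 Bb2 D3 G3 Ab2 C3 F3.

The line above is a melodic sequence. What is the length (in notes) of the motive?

There are 9 notes; a 3-note unit gives 3 cells:
C3 E3 A3 | Bb2 D3 G3 | Ab2 C3 F3
Every group is a transposition down a 2nd of the one before; no shorter unit works.

3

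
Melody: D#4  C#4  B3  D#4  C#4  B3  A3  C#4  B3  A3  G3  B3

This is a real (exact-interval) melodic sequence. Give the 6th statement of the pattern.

With a 4-note motive the entries are D#4, C#4, B3, each down a 2nd from the previous.
Carrying on: A3 → G3 → F3.
So cell 6 is F3 Eb3 Db3 F3.

F3 Eb3 Db3 F3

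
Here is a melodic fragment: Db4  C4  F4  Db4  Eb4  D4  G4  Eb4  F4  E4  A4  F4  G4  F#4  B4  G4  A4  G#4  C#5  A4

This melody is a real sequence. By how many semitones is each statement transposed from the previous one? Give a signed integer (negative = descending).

The 4-note cells begin on Db4, Eb4, F4, G4, A4 — each up a 2nd from the last.
Counting half-steps from Db4 to Eb4: 2.

2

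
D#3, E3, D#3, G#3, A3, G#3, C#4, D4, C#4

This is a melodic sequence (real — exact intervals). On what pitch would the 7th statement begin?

A5

With a 3-note motive the entries are D#3, G#3, C#4, each up a 4th from the previous.
Continuing: F#4 → B4 → E5 → A5. Statement 7 starts on A5.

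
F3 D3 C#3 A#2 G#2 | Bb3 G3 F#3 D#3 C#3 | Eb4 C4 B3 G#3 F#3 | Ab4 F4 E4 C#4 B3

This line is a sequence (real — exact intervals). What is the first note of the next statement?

Db5

With a 5-note motive the entries are F3, Bb3, Eb4, Ab4, each up a 4th from the previous.
One more step up a 4th gives Db5.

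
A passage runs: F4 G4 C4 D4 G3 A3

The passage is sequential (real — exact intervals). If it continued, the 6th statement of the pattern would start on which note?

E2

With a 2-note motive the entries are F4, C4, G3, each down a 4th from the previous.
Continuing: D3 → A2 → E2. Statement 6 starts on E2.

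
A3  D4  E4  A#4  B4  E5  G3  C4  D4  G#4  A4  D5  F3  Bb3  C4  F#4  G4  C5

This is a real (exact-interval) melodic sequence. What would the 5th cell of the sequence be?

The 6-note cells begin on A3, G3, F3 — each down a 2nd from the last.
Continuing the starts: Eb3 → Db3.
So cell 5 is Db3 Gb3 Ab3 D4 Eb4 Ab4.

Db3 Gb3 Ab3 D4 Eb4 Ab4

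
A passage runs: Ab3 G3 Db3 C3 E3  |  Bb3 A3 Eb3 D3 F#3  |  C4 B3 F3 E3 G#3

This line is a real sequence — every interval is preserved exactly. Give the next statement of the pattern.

The 5-note cells begin on Ab3, Bb3, C4 — each up a 2nd from the last.
Statement 4 starts on D4 and keeps the same exact contour: D4 C#4 G3 F#3 A#3.

D4 C#4 G3 F#3 A#3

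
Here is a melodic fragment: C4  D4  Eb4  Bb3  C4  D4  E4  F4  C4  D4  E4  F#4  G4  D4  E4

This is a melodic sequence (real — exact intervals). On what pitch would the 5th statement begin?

Unit = 5 notes; the statements start on C4, D4, E4, moving up a 2nd each time.
Continuing: F#4 → G#4. Statement 5 starts on G#4.

G#4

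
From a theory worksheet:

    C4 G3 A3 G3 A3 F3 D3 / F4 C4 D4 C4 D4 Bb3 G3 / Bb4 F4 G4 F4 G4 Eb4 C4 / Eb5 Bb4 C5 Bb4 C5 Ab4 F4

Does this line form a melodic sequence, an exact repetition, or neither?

Each 7-note cell is the previous one transposed up a 4th.

sequence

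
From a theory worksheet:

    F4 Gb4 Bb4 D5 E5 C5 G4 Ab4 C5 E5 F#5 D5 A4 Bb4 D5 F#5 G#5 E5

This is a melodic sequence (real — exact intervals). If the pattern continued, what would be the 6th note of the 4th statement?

Grouping in 6s, the 6th note of each cell is C5, D5, E5.
One more up a 2nd gives F#5.

F#5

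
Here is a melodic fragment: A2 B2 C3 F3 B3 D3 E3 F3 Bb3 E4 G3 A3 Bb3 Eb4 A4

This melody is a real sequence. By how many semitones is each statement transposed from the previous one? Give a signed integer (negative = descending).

With a 5-note motive the entries are A2, D3, G3, each up a 4th from the previous.
A2 to D3 spans +5 semitones.

5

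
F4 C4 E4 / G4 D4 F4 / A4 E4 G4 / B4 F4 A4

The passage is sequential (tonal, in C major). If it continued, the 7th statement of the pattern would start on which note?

With a 3-note motive the entries are F4, G4, A4, B4, each up a 2nd from the previous.
Continuing: C5 → D5 → E5. Statement 7 starts on E5.

E5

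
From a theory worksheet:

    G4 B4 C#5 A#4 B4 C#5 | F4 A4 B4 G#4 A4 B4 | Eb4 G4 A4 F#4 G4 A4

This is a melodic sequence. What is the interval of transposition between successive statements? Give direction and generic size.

Taking 6-note groups, the heads are G4, F4, Eb4: the pattern moves down a 2nd.
G4 to F4 is down a 2nd.

down a 2nd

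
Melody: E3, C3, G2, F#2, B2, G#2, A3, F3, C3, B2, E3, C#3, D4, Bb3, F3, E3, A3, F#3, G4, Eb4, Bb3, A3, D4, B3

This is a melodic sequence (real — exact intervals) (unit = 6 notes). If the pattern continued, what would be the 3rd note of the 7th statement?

The unit is 6 notes. Position-3 pitches of the 4 shown cells: G2, C3, F3, Bb3.
Extending up a 4th: Eb4 → Ab4 → Db5.

Db5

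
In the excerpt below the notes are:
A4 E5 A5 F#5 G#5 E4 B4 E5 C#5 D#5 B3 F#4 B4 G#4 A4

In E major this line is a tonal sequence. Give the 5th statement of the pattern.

Taking 5-note groups, the heads are A4, E4, B3: the pattern moves down a 4th.
Extending down a 4th: F#3 → C#3.
From C#3 the diatonic shape gives C#3 G#3 C#4 A3 B3.

C#3 G#3 C#4 A3 B3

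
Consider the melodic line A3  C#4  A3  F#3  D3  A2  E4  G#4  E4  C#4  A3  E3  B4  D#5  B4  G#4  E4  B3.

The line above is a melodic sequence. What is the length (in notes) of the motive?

There are 18 notes; a 6-note unit gives 3 cells:
A3 C#4 A3 F#3 D3 A2 | E4 G#4 E4 C#4 A3 E3 | B4 D#5 B4 G#4 E4 B3
Every group is a transposition up a 5th of the one before; no shorter unit works.

6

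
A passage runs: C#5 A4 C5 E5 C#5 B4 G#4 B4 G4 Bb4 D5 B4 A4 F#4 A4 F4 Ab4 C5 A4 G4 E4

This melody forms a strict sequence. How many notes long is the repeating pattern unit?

Try groups of 7 (3 cells in 21 notes):
C#5 A4 C5 E5 C#5 B4 G#4 | B4 G4 Bb4 D5 B4 A4 F#4 | A4 F4 Ab4 C5 A4 G4 E4
That's a consistent down a 2nd shift per cell, and no other grouping gives one.

7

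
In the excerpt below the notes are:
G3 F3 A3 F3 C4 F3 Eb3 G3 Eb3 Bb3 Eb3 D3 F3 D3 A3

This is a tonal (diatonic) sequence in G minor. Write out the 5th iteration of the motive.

With a 5-note motive the entries are G3, F3, Eb3, each down a 2nd from the previous.
Extending down a 2nd: D3 → C3.
Statement 5 starts on C3 and keeps the same diatonic contour: C3 Bb2 D3 Bb2 F3.

C3 Bb2 D3 Bb2 F3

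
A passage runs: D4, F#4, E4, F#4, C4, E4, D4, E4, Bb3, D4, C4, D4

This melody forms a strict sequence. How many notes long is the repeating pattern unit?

There are 12 notes; a 4-note unit gives 3 cells:
D4 F#4 E4 F#4 | C4 E4 D4 E4 | Bb3 D4 C4 D4
That's a consistent down a 2nd shift per cell, and no other grouping gives one.

4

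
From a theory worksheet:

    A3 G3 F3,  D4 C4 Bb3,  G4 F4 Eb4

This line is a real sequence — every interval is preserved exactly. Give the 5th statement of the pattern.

The 3-note cells begin on A3, D4, G4 — each up a 4th from the last.
Continuing the starts: C5 → F5.
Statement 5 starts on F5 and keeps the same exact contour: F5 Eb5 Db5.

F5 Eb5 Db5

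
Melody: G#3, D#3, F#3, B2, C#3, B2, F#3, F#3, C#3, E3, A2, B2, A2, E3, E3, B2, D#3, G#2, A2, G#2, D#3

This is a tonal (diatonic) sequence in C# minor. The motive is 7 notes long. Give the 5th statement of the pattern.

The 7-note cells begin on G#3, F#3, E3 — each down a 2nd from the last.
Continuing the starts: D#3 → C#3.
Statement 5 starts on C#3 and keeps the same diatonic contour: C#3 G#2 B2 E2 F#2 E2 B2.

C#3 G#2 B2 E2 F#2 E2 B2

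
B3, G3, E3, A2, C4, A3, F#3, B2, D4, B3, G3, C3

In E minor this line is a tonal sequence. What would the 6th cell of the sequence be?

The 4-note cells begin on B3, C4, D4 — each up a 2nd from the last.
Carrying on: E4 → F#4 → G4.
Statement 6 starts on G4 and keeps the same diatonic contour: G4 E4 C4 F#3.

G4 E4 C4 F#3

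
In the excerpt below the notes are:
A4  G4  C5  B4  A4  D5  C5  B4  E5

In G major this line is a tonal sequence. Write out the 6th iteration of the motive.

With a 3-note motive the entries are A4, B4, C5, each up a 2nd from the previous.
Continuing the starts: D5 → E5 → F#5.
Statement 6 starts on F#5 and keeps the same diatonic contour: F#5 E5 A5.

F#5 E5 A5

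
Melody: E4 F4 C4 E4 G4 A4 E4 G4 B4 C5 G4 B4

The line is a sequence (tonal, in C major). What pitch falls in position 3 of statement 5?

With 4-note cells, note 3 of each statement runs C4, E4, G4.
Each moves up a 3rd. Continuing: B4 → D5.

D5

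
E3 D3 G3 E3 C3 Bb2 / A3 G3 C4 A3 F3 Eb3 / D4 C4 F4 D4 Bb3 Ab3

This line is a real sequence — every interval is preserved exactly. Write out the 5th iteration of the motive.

With a 6-note motive the entries are E3, A3, D4, each up a 4th from the previous.
Continuing the starts: G4 → C5.
Statement 5 starts on C5 and keeps the same exact contour: C5 Bb4 Eb5 C5 Ab4 Gb4.

C5 Bb4 Eb5 C5 Ab4 Gb4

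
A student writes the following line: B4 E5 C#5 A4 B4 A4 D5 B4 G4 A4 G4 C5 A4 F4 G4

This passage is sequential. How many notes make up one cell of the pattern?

Try groups of 5 (3 cells in 15 notes):
B4 E5 C#5 A4 B4 | A4 D5 B4 G4 A4 | G4 C5 A4 F4 G4
Every group is a transposition down a 2nd of the one before; no shorter unit works.

5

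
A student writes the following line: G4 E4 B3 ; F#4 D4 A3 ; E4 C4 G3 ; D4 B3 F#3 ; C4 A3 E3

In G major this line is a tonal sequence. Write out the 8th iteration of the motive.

With a 3-note motive the entries are G4, F#4, E4, D4, C4, each down a 2nd from the previous.
Extending down a 2nd: B3 → A3 → G3.
Statement 8 starts on G3 and keeps the same diatonic contour: G3 E3 B2.

G3 E3 B2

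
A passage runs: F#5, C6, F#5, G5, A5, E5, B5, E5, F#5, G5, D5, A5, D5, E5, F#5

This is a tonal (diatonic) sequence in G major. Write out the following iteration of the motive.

C5 G5 C5 D5 E5

Unit = 5 notes; the statements start on F#5, E5, D5, moving down a 2nd each time.
So cell 4 is C5 G5 C5 D5 E5.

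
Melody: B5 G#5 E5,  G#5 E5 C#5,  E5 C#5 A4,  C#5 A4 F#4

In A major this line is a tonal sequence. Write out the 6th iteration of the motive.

Taking 3-note groups, the heads are B5, G#5, E5, C#5: the pattern moves down a 3rd.
Carrying on: A4 → F#4.
So cell 6 is F#4 D4 B3.

F#4 D4 B3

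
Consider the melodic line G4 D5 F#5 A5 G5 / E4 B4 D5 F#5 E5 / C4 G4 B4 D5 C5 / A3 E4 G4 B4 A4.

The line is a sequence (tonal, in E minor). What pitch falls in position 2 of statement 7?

F#3

Grouping in 5s, the 2nd note of each cell is D5, B4, G4, E4.
Carrying that down a 3rd forward: C4 → A3 → F#3.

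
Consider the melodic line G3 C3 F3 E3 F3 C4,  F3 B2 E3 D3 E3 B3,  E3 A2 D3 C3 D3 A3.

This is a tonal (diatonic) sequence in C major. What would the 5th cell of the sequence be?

C3 F2 B2 A2 B2 F3

With a 6-note motive the entries are G3, F3, E3, each down a 2nd from the previous.
Continuing the starts: D3 → C3.
So cell 5 is C3 F2 B2 A2 B2 F3.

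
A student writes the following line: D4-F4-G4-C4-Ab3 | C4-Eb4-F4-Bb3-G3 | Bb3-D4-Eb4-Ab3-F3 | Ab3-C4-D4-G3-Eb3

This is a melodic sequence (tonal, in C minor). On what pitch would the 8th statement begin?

D3

With a 5-note motive the entries are D4, C4, Bb3, Ab3, each down a 2nd from the previous.
Continuing: G3 → F3 → Eb3 → D3. Statement 8 starts on D3.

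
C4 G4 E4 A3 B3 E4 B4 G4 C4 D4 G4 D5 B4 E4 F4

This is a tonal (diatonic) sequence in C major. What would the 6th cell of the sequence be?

F5 C6 A5 D5 E5

The 5-note cells begin on C4, E4, G4 — each up a 3rd from the last.
Continuing the starts: B4 → D5 → F5.
From F5 the diatonic shape gives F5 C6 A5 D5 E5.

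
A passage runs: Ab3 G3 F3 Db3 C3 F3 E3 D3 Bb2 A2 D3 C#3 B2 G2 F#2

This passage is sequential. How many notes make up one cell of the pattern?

5

Try groups of 5 (3 cells in 15 notes):
Ab3 G3 F3 Db3 C3 | F3 E3 D3 Bb2 A2 | D3 C#3 B2 G2 F#2
Each cell is the previous one down a 3rd — so the unit is 5 notes.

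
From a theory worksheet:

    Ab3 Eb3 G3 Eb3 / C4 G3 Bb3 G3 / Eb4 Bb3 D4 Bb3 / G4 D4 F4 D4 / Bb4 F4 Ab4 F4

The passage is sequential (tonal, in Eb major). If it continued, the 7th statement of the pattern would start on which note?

F5

Taking 4-note groups, the heads are Ab3, C4, Eb4, G4, Bb4: the pattern moves up a 3rd.
Extending the heads up a 3rd: D5 → F5.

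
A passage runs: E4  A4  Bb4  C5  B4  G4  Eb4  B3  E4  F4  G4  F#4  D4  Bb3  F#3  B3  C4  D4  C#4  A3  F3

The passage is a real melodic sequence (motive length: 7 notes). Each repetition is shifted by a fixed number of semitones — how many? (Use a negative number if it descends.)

-5

The 7-note cells begin on E4, B3, F#3 — each down a 4th from the last.
E4 to B3 spans -5 semitones.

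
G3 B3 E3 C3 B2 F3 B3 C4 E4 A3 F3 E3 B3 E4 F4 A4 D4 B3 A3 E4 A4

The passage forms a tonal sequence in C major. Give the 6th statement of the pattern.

A5 C6 F5 D5 C5 G5 C6

Unit = 7 notes; the statements start on G3, C4, F4, moving up a 4th each time.
Continuing the starts: B4 → E5 → A5.
So cell 6 is A5 C6 F5 D5 C5 G5 C6.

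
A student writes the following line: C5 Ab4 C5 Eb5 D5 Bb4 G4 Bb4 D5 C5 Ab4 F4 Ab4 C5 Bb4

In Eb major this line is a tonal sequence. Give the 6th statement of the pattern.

Taking 5-note groups, the heads are C5, Bb4, Ab4: the pattern moves down a 2nd.
Carrying on: G4 → F4 → Eb4.
Statement 6 starts on Eb4 and keeps the same diatonic contour: Eb4 C4 Eb4 G4 F4.

Eb4 C4 Eb4 G4 F4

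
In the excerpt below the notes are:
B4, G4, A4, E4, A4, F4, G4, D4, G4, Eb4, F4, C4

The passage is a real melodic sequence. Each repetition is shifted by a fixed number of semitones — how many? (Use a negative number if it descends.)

-2

With a 4-note motive the entries are B4, A4, G4, each down a 2nd from the previous.
Counting half-steps from B4 to A4: -2.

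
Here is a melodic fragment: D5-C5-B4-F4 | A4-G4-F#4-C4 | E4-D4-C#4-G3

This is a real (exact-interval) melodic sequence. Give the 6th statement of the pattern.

C#3 B2 A#2 E2

Unit = 4 notes; the statements start on D5, A4, E4, moving down a 4th each time.
Continuing the starts: B3 → F#3 → C#3.
Statement 6 starts on C#3 and keeps the same exact contour: C#3 B2 A#2 E2.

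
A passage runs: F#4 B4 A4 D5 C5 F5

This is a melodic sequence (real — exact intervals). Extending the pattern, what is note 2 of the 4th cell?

With 2-note cells, note 2 of each statement runs B4, D5, F5.
One more up a 3rd gives Ab5.

Ab5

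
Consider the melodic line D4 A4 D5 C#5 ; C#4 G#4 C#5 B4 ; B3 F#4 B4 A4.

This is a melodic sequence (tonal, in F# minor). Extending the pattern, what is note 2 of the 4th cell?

The unit is 4 notes. Position-2 pitches of the 3 shown cells: A4, G#4, F#4.
One more down a 2nd gives E4.

E4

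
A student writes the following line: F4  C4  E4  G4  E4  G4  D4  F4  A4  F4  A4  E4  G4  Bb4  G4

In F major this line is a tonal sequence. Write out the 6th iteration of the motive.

D5 A4 C5 E5 C5

Taking 5-note groups, the heads are F4, G4, A4: the pattern moves up a 2nd.
Extending up a 2nd: Bb4 → C5 → D5.
Statement 6 starts on D5 and keeps the same diatonic contour: D5 A4 C5 E5 C5.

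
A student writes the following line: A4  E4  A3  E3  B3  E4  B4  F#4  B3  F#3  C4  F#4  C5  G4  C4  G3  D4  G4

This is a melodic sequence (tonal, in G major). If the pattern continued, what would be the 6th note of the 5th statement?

With 6-note cells, note 6 of each statement runs E4, F#4, G4.
Carrying that up a 2nd forward: A4 → B4.

B4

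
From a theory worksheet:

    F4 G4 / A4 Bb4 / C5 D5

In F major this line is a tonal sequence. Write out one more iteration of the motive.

E5 F5

The 2-note cells begin on F4, A4, C5 — each up a 3rd from the last.
From E5 the diatonic shape gives E5 F5.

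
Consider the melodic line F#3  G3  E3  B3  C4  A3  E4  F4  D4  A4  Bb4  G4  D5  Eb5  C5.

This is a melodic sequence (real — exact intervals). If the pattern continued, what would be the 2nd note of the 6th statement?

Grouping in 3s, the 2nd note of each cell is G3, C4, F4, Bb4, Eb5.
One more up a 4th gives Ab5.

Ab5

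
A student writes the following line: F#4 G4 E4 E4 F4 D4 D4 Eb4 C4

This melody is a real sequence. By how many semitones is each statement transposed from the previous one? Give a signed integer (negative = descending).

The 3-note cells begin on F#4, E4, D4 — each down a 2nd from the last.
F#4→E4 is 64 − 66 = -2 semitones.

-2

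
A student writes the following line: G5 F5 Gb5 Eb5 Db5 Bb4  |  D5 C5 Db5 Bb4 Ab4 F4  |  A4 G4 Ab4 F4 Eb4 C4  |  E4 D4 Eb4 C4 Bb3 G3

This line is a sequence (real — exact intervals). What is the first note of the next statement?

Unit = 6 notes; the statements start on G5, D5, A4, E4, moving down a 4th each time.
The next head, down a 4th from E4, is B3.

B3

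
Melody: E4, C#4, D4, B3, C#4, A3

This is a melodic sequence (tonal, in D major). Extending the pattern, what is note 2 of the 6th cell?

Grouping in 2s, the 2nd note of each cell is C#4, B3, A3.
Carrying that down a 2nd forward: G3 → F#3 → E3.

E3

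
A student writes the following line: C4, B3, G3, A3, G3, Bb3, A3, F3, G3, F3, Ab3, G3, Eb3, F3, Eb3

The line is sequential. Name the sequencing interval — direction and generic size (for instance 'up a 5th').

down a 2nd

Taking 5-note groups, the heads are C4, Bb3, Ab3: the pattern moves down a 2nd.
C4 to Bb3 is down a 2nd.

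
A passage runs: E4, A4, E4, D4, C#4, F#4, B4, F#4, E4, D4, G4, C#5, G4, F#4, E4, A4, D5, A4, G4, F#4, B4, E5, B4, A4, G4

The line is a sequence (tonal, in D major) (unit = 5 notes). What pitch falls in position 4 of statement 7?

Grouping in 5s, the 4th note of each cell is D4, E4, F#4, G4, A4.
Extending up a 2nd: B4 → C#5.

C#5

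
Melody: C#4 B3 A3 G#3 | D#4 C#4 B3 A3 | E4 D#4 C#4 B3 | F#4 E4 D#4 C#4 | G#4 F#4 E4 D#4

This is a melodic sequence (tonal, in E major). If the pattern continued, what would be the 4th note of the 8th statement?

Grouping in 4s, the 4th note of each cell is G#3, A3, B3, C#4, D#4.
Carrying that up a 2nd forward: E4 → F#4 → G#4.

G#4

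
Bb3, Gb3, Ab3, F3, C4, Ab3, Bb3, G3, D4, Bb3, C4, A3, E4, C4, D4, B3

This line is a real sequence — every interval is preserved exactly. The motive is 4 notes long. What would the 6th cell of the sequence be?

G#4 E4 F#4 D#4

Taking 4-note groups, the heads are Bb3, C4, D4, E4: the pattern moves up a 2nd.
Extending up a 2nd: F#4 → G#4.
So cell 6 is G#4 E4 F#4 D#4.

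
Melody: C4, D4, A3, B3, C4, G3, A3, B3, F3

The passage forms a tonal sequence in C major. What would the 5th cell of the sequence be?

With a 3-note motive the entries are C4, B3, A3, each down a 2nd from the previous.
Carrying on: G3 → F3.
Statement 5 starts on F3 and keeps the same diatonic contour: F3 G3 D3.

F3 G3 D3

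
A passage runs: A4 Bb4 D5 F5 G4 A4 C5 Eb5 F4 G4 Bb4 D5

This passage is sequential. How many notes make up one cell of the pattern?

4

There are 12 notes; a 4-note unit gives 3 cells:
A4 Bb4 D5 F5 | G4 A4 C5 Eb5 | F4 G4 Bb4 D5
Each cell is the previous one down a 2nd — so the unit is 4 notes.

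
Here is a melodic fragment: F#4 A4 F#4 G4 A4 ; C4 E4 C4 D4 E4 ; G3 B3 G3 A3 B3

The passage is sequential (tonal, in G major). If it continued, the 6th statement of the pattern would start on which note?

E2

The 5-note cells begin on F#4, C4, G3 — each down a 4th from the last.
Extending the heads down a 4th: D3 → A2 → E2.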